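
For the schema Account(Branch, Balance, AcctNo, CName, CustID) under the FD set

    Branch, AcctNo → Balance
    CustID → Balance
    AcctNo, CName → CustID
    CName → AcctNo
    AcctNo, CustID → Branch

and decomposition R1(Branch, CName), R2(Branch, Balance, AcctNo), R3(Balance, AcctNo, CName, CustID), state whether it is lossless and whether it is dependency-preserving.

lossless but not dependency-preserving

Lossless test (chase): Rows 1 and 3 agree on CName; apply CName→AcctNo and equate their AcctNo entries. Rows 1 and 2 agree on Branch, AcctNo; apply Branch, AcctNo→Balance and equate their Balance entries. Rows 1 and 3 agree on AcctNo, CName; apply AcctNo, CName→CustID and equate their CustID entries. Rows 1 and 3 agree on AcctNo, CustID; apply AcctNo, CustID→Branch and equate their Branch entries. Row 1 is now all distinguished symbols — the join is lossless.
Dependency preservation: the restricted closure of {AcctNo, CustID} across the fragments never reaches {Branch}, so AcctNo, CustID → Branch cannot be enforced without a join — not preserved.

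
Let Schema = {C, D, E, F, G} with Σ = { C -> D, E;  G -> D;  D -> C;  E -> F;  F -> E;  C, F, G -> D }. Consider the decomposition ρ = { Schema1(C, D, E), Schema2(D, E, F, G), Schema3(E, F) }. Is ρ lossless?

Chase test. Columns are C, D, E, F, G; row i has aⱼ where attribute j ∈ Schemai, else bᵢⱼ.
Initial tableau (one row per fragment):
  row 1: a1 a2 a3 b14 b15
  row 2: b21 a2 a3 a4 a5
  row 3: b31 b32 a3 a4 b35
Rows 1 and 2 agree on D; apply D→C and equate their C entries.
Rows 1 and 2 agree on E; apply E→F and equate their F entries.
Row 2 is now all distinguished symbols — the join is lossless.

Yes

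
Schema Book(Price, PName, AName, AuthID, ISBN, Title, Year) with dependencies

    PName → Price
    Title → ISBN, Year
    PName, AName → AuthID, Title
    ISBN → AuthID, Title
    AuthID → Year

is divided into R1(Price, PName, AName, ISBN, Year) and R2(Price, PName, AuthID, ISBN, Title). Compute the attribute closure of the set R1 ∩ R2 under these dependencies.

Price, PName, AuthID, ISBN, Title, Year

R1 ∩ R2 = {Price, PName, ISBN}.
ISBN → AuthID, Title applies, adding AuthID, Title
AuthID → Year applies, adding Year
Closure: {Price, PName, AuthID, ISBN, Title, Year}.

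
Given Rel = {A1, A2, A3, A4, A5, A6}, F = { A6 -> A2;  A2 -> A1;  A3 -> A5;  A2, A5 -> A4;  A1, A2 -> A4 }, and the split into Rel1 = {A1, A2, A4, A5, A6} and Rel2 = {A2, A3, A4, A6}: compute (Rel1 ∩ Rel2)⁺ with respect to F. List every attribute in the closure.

A1, A2, A4, A6

Rel1 ∩ Rel2 = {A2, A4, A6}.
A2 → A1 applies, adding A1
Closure: {A1, A2, A4, A6}.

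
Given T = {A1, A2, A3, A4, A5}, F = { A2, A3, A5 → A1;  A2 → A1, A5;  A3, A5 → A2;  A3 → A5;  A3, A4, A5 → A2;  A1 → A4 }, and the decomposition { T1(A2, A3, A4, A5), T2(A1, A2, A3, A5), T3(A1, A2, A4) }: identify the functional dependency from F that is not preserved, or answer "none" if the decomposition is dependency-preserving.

none

A2, A3, A5 → A1 lies within T2.
A2 → A1, A5 lies within T2.
A3, A5 → A2 lies within T1.
A3 → A5 lies within T1.
A3, A4, A5 → A2 lies within T1.
A1 → A4 lies within T3.
Every dependency is enforceable on the fragments, so the decomposition is dependency-preserving.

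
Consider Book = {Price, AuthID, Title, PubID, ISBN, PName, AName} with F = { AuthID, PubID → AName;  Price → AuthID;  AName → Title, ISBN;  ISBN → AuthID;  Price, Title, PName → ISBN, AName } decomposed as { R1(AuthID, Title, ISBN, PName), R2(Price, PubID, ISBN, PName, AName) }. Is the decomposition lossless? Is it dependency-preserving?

Lossless test: (ISBN, PName)⁺ = {AuthID, ISBN, PName}, which is a superkey of neither fragment — lossy.
Dependency preservation: the restricted closure of {AuthID, PubID} across the fragments never reaches {AName}, so AuthID, PubID → AName cannot be enforced without a join — not preserved.

lossy and not dependency-preserving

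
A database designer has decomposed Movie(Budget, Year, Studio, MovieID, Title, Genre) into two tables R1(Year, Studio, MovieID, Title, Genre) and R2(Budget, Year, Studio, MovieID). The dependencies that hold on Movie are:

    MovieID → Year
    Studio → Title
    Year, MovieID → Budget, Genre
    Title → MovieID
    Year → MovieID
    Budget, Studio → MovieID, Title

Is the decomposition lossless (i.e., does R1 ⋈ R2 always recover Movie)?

Common attributes: R1 ∩ R2 = {Year, Studio, MovieID}.
Closure of {Year, Studio, MovieID}: Studio → Title applies, adding Title; Year, MovieID → Budget, Genre applies, adding Budget, Genre. So (Year, Studio, MovieID)⁺ = {Budget, Year, Studio, MovieID, Title, Genre}.
This closure contains every attribute of R1, so R1 ∩ R2 → R1. The join is lossless.

Yes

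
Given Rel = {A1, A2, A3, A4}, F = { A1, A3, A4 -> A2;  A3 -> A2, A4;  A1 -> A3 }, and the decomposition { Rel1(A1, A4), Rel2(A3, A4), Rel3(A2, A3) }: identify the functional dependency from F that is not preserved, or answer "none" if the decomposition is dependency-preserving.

Check A1 → A3: no single fragment contains all of {A1, A3}, and the restricted closure of {A1} across the fragments never reaches {A3}.
A1, A3, A4 → A2 is preserved.
A3 → A2, A4 is preserved.

A1 -> A3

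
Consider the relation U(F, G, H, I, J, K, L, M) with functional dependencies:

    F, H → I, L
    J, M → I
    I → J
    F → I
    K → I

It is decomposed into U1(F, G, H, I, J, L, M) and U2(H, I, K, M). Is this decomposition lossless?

No

Common attributes: U1 ∩ U2 = {H, I, M}.
Closure of {H, I, M}: I → J applies, adding J. So (H, I, M)⁺ = {H, I, J, M}.
The closure contains neither all of U1 = {F, G, H, I, J, L, M} nor all of U2 = {H, I, K, M}, so the common attributes are not a superkey of either fragment. The join is lossy.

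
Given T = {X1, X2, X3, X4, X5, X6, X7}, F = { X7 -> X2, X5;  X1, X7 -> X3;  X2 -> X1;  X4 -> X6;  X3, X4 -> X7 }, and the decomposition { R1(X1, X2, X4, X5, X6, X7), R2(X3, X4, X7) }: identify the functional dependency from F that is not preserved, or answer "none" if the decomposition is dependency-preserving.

X7 → X2, X5 lies within R1.
X1, X7 → X3: restricted closure across fragments reaches X3.
X2 → X1 lies within R1.
X4 → X6 lies within R1.
X3, X4 → X7 lies within R2.
Every dependency is enforceable on the fragments, so the decomposition is dependency-preserving.

none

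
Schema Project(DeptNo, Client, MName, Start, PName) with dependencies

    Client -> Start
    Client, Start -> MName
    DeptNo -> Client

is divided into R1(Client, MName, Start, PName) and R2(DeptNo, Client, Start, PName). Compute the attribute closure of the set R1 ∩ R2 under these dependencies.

Client, MName, Start, PName

R1 ∩ R2 = {Client, Start, PName}.
Client, Start → MName applies, adding MName
Closure: {Client, MName, Start, PName}.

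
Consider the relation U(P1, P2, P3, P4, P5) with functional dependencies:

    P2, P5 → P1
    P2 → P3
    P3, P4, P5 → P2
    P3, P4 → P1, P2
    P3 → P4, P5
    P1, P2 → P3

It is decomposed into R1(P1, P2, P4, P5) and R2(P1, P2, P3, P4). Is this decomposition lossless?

Common attributes: R1 ∩ R2 = {P1, P2, P4}.
Closure of {P1, P2, P4}: P2 → P3 applies, adding P3; P3 → P4, P5 applies, adding P5. So (P1, P2, P4)⁺ = {P1, P2, P3, P4, P5}.
This closure contains every attribute of R1, so R1 ∩ R2 → R1. The join is lossless.

Yes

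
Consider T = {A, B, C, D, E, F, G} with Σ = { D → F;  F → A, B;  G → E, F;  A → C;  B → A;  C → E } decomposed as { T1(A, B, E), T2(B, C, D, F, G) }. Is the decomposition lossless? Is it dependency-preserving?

Lossless test: (B)⁺ = {A, B, C, E}, which contains all of one fragment — lossless.
Dependency preservation: the restricted closure of {A} across the fragments never reaches {C}, so A → C cannot be enforced without a join — not preserved.

lossless but not dependency-preserving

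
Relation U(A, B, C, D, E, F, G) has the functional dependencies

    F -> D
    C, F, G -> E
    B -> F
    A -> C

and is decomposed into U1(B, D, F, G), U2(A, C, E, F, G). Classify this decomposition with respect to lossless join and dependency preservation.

lossy but dependency-preserving

Lossless test: (F, G)⁺ = {D, F, G}, which is a superkey of neither fragment — lossy.
Dependency preservation: every FD's attributes lie within a single fragment, so each can be enforced locally — preserved.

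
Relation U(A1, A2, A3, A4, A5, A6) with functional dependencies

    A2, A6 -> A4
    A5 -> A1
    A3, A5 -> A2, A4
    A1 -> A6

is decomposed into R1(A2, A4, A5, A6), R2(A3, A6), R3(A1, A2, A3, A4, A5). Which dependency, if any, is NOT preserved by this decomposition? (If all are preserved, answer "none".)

Check A1 → A6: no single fragment contains all of {A1, A6}, and the restricted closure of {A1} across the fragments never reaches {A6}.
A2, A6 → A4 is preserved.
A5 → A1 is preserved.
A3, A5 → A2, A4 is preserved.

A1 -> A6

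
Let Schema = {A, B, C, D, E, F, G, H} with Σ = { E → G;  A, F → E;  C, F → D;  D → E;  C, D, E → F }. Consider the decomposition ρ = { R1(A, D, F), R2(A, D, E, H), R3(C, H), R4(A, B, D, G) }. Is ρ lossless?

No

Chase test. Columns are A, B, C, D, E, F, G, H; row i has aⱼ where attribute j ∈ Ri, else bᵢⱼ.
Initial tableau (one row per fragment):
  row 1: a1 b12 b13 a4 b15 a6 b17 b18
  row 2: a1 b22 b23 a4 a5 b26 b27 a8
  row 3: b31 b32 a3 b34 b35 b36 b37 a8
  row 4: a1 a2 b43 a4 b45 b46 a7 b48
Rows 1 and 2 agree on D; apply D→E and equate their E entries.
Rows 1 and 4 agree on D; apply D→E and equate their E entries.
Rows 1 and 2 agree on E; apply E→G and equate their G entries.
Rows 1 and 4 agree on E; apply E→G and equate their G entries.
No row becomes fully distinguished — the join is lossy.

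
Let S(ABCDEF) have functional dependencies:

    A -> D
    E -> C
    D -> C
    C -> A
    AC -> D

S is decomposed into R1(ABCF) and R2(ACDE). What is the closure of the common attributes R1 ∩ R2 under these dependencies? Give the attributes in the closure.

R1 ∩ R2 = {AC}.
A → D applies, adding D
Closure: {ACD}.

ACD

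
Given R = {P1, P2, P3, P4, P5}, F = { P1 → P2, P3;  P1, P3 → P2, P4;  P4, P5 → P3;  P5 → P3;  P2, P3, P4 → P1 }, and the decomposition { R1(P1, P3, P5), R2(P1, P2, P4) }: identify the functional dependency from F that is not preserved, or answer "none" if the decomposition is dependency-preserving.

Check P2, P3, P4 → P1: no single fragment contains all of {P1, P2, P3, P4}, and the restricted closure of {P2, P3, P4} across the fragments never reaches {P1}.
P1 → P2, P3 is preserved.
P1, P3 → P2, P4 is preserved.
P4, P5 → P3 is preserved.
P5 → P3 is preserved.

P2, P3, P4 → P1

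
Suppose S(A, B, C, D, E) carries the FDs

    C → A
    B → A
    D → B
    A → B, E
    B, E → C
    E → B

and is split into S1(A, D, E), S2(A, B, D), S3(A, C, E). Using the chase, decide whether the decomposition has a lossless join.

Chase test. Columns are A, B, C, D, E; row i has aⱼ where attribute j ∈ Si, else bᵢⱼ.
Initial tableau (one row per fragment):
  row 1: a1 b12 b13 a4 a5
  row 2: a1 a2 b23 a4 b25
  row 3: a1 b32 a3 b34 a5
Rows 1 and 2 agree on D; apply D→B and equate their B entries.
Rows 1 and 2 agree on A; apply A→B, E and equate their B, E entries.
Rows 1 and 3 agree on A; apply A→B, E and equate their B, E entries.
Rows 1 and 2 agree on B, E; apply B, E→C and equate their C entries.
Rows 1 and 3 agree on B, E; apply B, E→C and equate their C entries.
Row 1 is now all distinguished symbols — the join is lossless.

Yes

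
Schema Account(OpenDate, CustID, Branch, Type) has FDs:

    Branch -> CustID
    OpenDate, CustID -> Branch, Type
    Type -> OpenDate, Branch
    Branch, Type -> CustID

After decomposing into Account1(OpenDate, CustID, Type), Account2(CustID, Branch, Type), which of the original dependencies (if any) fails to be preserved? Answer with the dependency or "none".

none

Branch → CustID lies within Account2.
OpenDate, CustID → Branch, Type: restricted closure across fragments reaches Branch, Type.
Type → OpenDate, Branch: restricted closure across fragments reaches OpenDate, Branch.
Branch, Type → CustID lies within Account2.
Every dependency is enforceable on the fragments, so the decomposition is dependency-preserving.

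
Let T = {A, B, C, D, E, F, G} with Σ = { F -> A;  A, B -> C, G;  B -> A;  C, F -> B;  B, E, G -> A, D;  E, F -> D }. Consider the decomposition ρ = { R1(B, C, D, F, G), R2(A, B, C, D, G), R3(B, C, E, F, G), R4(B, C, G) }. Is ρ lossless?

No

Chase test. Columns are A, B, C, D, E, F, G; row i has aⱼ where attribute j ∈ Ri, else bᵢⱼ.
Initial tableau (one row per fragment):
  row 1: b11 a2 a3 a4 b15 a6 a7
  row 2: a1 a2 a3 a4 b25 b26 a7
  row 3: b31 a2 a3 b34 a5 a6 a7
  row 4: b41 a2 a3 b44 b45 b46 a7
Rows 1 and 3 agree on F; apply F→A and equate their A entries.
Rows 1 and 2 agree on B; apply B→A and equate their A entries.
Rows 1 and 4 agree on B; apply B→A and equate their A entries.
No row becomes fully distinguished — the join is lossy.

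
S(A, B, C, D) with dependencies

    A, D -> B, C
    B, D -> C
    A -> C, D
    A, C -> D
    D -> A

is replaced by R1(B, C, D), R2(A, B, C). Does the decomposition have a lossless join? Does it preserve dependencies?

lossy and not dependency-preserving

Lossless test: (B, C)⁺ = {B, C}, which is a superkey of neither fragment — lossy.
Dependency preservation: the restricted closure of {A} across the fragments never reaches {C, D}, so A → C, D cannot be enforced without a join — not preserved.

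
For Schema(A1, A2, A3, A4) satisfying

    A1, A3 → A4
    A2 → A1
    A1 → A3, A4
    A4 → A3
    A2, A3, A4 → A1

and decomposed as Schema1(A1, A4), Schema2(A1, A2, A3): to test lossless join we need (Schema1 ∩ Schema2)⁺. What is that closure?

Schema1 ∩ Schema2 = {A1}.
A1 → A3, A4 applies, adding A3, A4
Closure: {A1, A3, A4}.

A1, A3, A4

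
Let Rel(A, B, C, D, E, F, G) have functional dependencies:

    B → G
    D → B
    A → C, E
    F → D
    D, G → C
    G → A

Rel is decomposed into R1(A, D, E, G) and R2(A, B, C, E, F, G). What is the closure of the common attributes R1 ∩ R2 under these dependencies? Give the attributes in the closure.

A, C, E, G

R1 ∩ R2 = {A, E, G}.
A → C, E applies, adding C
Closure: {A, C, E, G}.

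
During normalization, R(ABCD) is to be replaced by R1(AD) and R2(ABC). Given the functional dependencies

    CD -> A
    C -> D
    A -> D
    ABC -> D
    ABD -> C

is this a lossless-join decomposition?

Common attributes: R1 ∩ R2 = {A}.
Closure of {A}: A → D applies, adding D. So (A)⁺ = {AD}.
This closure contains every attribute of R1, so R1 ∩ R2 → R1. The join is lossless.

Yes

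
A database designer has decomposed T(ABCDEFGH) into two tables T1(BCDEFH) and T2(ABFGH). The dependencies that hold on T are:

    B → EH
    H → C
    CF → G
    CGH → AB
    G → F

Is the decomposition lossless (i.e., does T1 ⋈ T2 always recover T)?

Common attributes: T1 ∩ T2 = {BFH}.
Closure of {BFH}: B → EH applies, adding E; H → C applies, adding C; CF → G applies, adding G; CGH → AB applies, adding A. So (BFH)⁺ = {ABCEFGH}.
This closure contains every attribute of T2, so T1 ∩ T2 → T2. The join is lossless.

Yes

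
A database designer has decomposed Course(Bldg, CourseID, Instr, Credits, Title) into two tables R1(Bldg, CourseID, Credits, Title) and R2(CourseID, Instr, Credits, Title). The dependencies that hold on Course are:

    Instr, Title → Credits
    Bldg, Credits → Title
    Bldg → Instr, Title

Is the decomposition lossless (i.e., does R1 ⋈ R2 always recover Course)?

No

Common attributes: R1 ∩ R2 = {CourseID, Credits, Title}.
No dependency enlarges {CourseID, Credits, Title}, so (CourseID, Credits, Title)⁺ = {CourseID, Credits, Title}.
The closure contains neither all of R1 = {Bldg, CourseID, Credits, Title} nor all of R2 = {CourseID, Instr, Credits, Title}, so the common attributes are not a superkey of either fragment. The join is lossy.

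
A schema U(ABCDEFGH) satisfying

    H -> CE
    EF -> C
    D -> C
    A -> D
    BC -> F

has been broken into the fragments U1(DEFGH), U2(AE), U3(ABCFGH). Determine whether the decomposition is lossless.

Chase test. Columns are ABCDEFGH; row i has aⱼ where attribute j ∈ Ui, else bᵢⱼ.
Initial tableau (one row per fragment):
  row 1: b11 b12 b13 a4 a5 a6 a7 a8
  row 2: a1 b22 b23 b24 a5 b26 b27 b28
  row 3: a1 a2 a3 b34 b35 a6 a7 a8
Rows 1 and 3 agree on H; apply H→CE and equate their CE entries.
Rows 2 and 3 agree on A; apply A→D and equate their D entries.
Rows 2 and 3 agree on D; apply D→C and equate their C entries.
No row becomes fully distinguished — the join is lossy.

No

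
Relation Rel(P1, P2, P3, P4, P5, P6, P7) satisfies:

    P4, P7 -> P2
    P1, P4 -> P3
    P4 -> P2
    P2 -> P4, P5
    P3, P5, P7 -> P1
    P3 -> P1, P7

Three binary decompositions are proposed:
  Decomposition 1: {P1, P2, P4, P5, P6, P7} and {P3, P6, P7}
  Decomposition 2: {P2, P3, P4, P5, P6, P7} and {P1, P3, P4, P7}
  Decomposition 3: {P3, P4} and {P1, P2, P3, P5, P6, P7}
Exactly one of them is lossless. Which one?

Decomposition 1: common = {P6, P7}, closure = {P6, P7} → lossy.
Decomposition 2: common = {P3, P4, P7}, closure = {P1, P2, P3, P4, P5, P7} → lossless.
Decomposition 3: common = {P3}, closure = {P1, P3, P7} → lossy.

Decomposition 2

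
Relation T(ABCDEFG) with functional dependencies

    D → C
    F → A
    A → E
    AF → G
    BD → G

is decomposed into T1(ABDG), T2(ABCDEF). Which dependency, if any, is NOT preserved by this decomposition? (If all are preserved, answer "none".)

AF → G

Check AF → G: no single fragment contains all of {AFG}, and the restricted closure of {AF} across the fragments never reaches {G}.
D → C is preserved.
F → A is preserved.
A → E is preserved.
BD → G is preserved.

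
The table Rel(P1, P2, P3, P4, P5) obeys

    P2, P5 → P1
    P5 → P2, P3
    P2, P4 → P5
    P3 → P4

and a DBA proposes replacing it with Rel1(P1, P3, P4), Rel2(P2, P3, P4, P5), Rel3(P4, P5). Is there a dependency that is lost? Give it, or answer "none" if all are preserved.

Check P2, P5 → P1: no single fragment contains all of {P1, P2, P5}, and the restricted closure of {P2, P5} across the fragments never reaches {P1}.
P5 → P2, P3 is preserved.
P2, P4 → P5 is preserved.
P3 → P4 is preserved.

P2, P5 → P1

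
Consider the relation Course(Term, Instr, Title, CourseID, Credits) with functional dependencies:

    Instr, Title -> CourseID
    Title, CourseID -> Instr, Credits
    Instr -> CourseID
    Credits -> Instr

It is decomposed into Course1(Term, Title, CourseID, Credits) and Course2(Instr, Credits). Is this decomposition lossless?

Common attributes: Course1 ∩ Course2 = {Credits}.
Closure of {Credits}: Credits → Instr applies, adding Instr; Instr → CourseID applies, adding CourseID. So (Credits)⁺ = {Instr, CourseID, Credits}.
This closure contains every attribute of Course2, so Course1 ∩ Course2 → Course2. The join is lossless.

Yes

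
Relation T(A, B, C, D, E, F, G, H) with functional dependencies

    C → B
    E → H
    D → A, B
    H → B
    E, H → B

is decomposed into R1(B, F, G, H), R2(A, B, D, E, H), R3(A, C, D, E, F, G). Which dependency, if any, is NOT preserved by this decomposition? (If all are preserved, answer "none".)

C → B

Check C → B: no single fragment contains all of {B, C}, and the restricted closure of {C} across the fragments never reaches {B}.
E → H is preserved.
D → A, B is preserved.
H → B is preserved.
E, H → B is preserved.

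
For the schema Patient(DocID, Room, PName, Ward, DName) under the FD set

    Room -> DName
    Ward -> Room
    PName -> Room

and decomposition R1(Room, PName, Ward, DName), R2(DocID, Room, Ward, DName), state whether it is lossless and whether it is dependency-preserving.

lossy but dependency-preserving

Lossless test: (Room, Ward, DName)⁺ = {Room, Ward, DName}, which is a superkey of neither fragment — lossy.
Dependency preservation: every FD's attributes lie within a single fragment, so each can be enforced locally — preserved.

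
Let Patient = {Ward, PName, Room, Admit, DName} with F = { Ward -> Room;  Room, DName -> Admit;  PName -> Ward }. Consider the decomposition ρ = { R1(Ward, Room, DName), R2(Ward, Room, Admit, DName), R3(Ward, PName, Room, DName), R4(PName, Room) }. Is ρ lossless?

Yes

Chase test. Columns are Ward, PName, Room, Admit, DName; row i has aⱼ where attribute j ∈ Ri, else bᵢⱼ.
Initial tableau (one row per fragment):
  row 1: a1 b12 a3 b14 a5
  row 2: a1 b22 a3 a4 a5
  row 3: a1 a2 a3 b34 a5
  row 4: b41 a2 a3 b44 b45
Rows 1 and 2 agree on Room, DName; apply Room, DName→Admit and equate their Admit entries.
Rows 1 and 3 agree on Room, DName; apply Room, DName→Admit and equate their Admit entries.
Rows 3 and 4 agree on PName; apply PName→Ward and equate their Ward entries.
Row 3 is now all distinguished symbols — the join is lossless.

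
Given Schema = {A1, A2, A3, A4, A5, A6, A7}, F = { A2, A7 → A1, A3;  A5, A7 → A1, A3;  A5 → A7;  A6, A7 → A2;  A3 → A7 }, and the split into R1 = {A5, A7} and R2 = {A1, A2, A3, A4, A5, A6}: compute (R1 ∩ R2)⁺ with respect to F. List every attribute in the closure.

A1, A3, A5, A7

R1 ∩ R2 = {A5}.
A5 → A7 applies, adding A7
A5, A7 → A1, A3 applies, adding A1, A3
Closure: {A1, A3, A5, A7}.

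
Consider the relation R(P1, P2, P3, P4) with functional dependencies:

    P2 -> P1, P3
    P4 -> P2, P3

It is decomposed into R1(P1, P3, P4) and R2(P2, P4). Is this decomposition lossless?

Common attributes: R1 ∩ R2 = {P4}.
Closure of {P4}: P4 → P2, P3 applies, adding P2, P3; P2 → P1, P3 applies, adding P1. So (P4)⁺ = {P1, P2, P3, P4}.
This closure contains every attribute of R1, so R1 ∩ R2 → R1. The join is lossless.

Yes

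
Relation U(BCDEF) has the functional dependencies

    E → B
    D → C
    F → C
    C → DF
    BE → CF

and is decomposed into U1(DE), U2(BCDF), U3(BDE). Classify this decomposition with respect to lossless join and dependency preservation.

Lossless test (chase): Rows 1 and 3 agree on E; apply E→B and equate their B entries. Rows 1 and 2 agree on D; apply D→C and equate their C entries. Rows 1 and 3 agree on D; apply D→C and equate their C entries. Rows 1 and 2 agree on C; apply C→DF and equate their DF entries. Rows 1 and 3 agree on C; apply C→DF and equate their DF entries. Row 1 is now all distinguished symbols — the join is lossless.
Dependency preservation: BE → CF is not contained in any single fragment, but the restricted closure of its left-hand side across the fragments still reaches the right-hand side; the remaining FDs each lie inside some fragment. All dependencies are preserved.

lossless and dependency-preserving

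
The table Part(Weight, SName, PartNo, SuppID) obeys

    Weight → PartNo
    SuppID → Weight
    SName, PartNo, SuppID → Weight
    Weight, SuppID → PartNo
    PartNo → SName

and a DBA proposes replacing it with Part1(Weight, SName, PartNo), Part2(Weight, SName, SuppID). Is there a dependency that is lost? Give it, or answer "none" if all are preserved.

Weight → PartNo lies within Part1.
SuppID → Weight lies within Part2.
SName, PartNo, SuppID → Weight: restricted closure across fragments reaches Weight.
Weight, SuppID → PartNo: restricted closure across fragments reaches PartNo.
PartNo → SName lies within Part1.
Every dependency is enforceable on the fragments, so the decomposition is dependency-preserving.

none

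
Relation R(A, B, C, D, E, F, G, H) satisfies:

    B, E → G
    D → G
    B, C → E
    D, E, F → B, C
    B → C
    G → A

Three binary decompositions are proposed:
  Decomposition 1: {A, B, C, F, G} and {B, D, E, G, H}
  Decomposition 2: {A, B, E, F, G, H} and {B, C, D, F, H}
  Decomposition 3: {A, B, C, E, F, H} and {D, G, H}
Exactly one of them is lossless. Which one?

Decomposition 1: common = {B, G}, closure = {A, B, C, E, G} → lossy.
Decomposition 2: common = {B, F, H}, closure = {A, B, C, E, F, G, H} → lossless.
Decomposition 3: common = {H}, closure = {H} → lossy.

Decomposition 2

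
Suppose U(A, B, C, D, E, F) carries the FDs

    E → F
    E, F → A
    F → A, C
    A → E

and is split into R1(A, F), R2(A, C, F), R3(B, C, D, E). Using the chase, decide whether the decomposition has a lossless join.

No

Chase test. Columns are A, B, C, D, E, F; row i has aⱼ where attribute j ∈ Ri, else bᵢⱼ.
Initial tableau (one row per fragment):
  row 1: a1 b12 b13 b14 b15 a6
  row 2: a1 b22 a3 b24 b25 a6
  row 3: b31 a2 a3 a4 a5 b36
Rows 1 and 2 agree on F; apply F→A, C and equate their A, C entries.
Rows 1 and 2 agree on A; apply A→E and equate their E entries.
No row becomes fully distinguished — the join is lossy.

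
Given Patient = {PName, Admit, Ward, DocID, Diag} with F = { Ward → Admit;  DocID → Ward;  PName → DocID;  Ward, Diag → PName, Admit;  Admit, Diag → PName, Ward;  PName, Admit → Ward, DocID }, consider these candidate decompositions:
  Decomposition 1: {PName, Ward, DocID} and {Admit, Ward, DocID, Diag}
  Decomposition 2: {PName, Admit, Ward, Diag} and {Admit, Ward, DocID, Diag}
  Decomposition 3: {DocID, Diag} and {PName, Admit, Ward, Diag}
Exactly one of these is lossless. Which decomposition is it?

Decomposition 1: common = {Ward, DocID}, closure = {Admit, Ward, DocID} → lossy.
Decomposition 2: common = {Admit, Ward, Diag}, closure = {PName, Admit, Ward, DocID, Diag} → lossless.
Decomposition 3: common = {Diag}, closure = {Diag} → lossy.

Decomposition 2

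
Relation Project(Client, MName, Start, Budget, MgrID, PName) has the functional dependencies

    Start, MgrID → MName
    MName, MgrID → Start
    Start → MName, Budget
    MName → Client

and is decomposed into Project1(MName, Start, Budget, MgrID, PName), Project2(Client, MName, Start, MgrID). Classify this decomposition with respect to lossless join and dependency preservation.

Lossless test: (MName, Start, MgrID)⁺ = {Client, MName, Start, Budget, MgrID}, which contains all of one fragment — lossless.
Dependency preservation: every FD's attributes lie within a single fragment, so each can be enforced locally — preserved.

lossless and dependency-preserving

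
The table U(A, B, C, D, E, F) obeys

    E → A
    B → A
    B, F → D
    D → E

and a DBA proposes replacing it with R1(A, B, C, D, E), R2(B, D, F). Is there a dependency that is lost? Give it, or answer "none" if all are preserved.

none

E → A lies within R1.
B → A lies within R1.
B, F → D lies within R2.
D → E lies within R1.
Every dependency is enforceable on the fragments, so the decomposition is dependency-preserving.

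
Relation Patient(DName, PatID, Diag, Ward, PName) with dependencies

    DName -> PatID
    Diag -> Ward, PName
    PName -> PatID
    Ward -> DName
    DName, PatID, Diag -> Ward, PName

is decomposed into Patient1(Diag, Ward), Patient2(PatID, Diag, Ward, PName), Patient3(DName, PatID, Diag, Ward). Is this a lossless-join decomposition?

Yes

Chase test. Columns are DName, PatID, Diag, Ward, PName; row i has aⱼ where attribute j ∈ Patienti, else bᵢⱼ.
Initial tableau (one row per fragment):
  row 1: b11 b12 a3 a4 b15
  row 2: b21 a2 a3 a4 a5
  row 3: a1 a2 a3 a4 b35
Rows 1 and 2 agree on Diag; apply Diag→Ward, PName and equate their Ward, PName entries.
Rows 1 and 3 agree on Diag; apply Diag→Ward, PName and equate their Ward, PName entries.
Rows 1 and 2 agree on PName; apply PName→PatID and equate their PatID entries.
Rows 1 and 2 agree on Ward; apply Ward→DName and equate their DName entries.
Rows 1 and 3 agree on Ward; apply Ward→DName and equate their DName entries.
Row 1 is now all distinguished symbols — the join is lossless.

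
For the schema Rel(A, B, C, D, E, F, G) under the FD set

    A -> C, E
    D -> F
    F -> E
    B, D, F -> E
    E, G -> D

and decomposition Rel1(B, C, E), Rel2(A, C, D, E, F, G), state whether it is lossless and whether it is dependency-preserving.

lossy but dependency-preserving

Lossless test: (C, E)⁺ = {C, E}, which is a superkey of neither fragment — lossy.
Dependency preservation: B, D, F → E is not contained in any single fragment, but the restricted closure of its left-hand side across the fragments still reaches the right-hand side; the remaining FDs each lie inside some fragment. All dependencies are preserved.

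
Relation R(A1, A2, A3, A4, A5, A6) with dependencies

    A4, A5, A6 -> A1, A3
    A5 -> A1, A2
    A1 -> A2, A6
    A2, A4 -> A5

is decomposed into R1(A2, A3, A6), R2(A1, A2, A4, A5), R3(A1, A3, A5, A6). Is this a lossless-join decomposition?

Chase test. Columns are A1, A2, A3, A4, A5, A6; row i has aⱼ where attribute j ∈ Ri, else bᵢⱼ.
Initial tableau (one row per fragment):
  row 1: b11 a2 a3 b14 b15 a6
  row 2: a1 a2 b23 a4 a5 b26
  row 3: a1 b32 a3 b34 a5 a6
Rows 2 and 3 agree on A5; apply A5→A1, A2 and equate their A1, A2 entries.
Rows 2 and 3 agree on A1; apply A1→A2, A6 and equate their A2, A6 entries.
No row becomes fully distinguished — the join is lossy.

No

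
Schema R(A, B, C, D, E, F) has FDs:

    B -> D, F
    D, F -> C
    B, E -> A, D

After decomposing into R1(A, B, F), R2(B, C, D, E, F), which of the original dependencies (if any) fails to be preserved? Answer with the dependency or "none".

B, E -> A, D

Check B, E → A, D: no single fragment contains all of {A, B, D, E}, and the restricted closure of {B, E} across the fragments never reaches {A, D}.
B → D, F is preserved.
D, F → C is preserved.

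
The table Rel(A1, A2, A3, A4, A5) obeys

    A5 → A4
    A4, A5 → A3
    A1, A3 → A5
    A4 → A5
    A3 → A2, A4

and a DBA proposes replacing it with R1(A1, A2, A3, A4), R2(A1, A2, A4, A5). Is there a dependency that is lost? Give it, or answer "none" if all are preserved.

none

A5 → A4 lies within R2.
A4, A5 → A3: restricted closure across fragments reaches A3.
A1, A3 → A5: restricted closure across fragments reaches A5.
A4 → A5 lies within R2.
A3 → A2, A4 lies within R1.
Every dependency is enforceable on the fragments, so the decomposition is dependency-preserving.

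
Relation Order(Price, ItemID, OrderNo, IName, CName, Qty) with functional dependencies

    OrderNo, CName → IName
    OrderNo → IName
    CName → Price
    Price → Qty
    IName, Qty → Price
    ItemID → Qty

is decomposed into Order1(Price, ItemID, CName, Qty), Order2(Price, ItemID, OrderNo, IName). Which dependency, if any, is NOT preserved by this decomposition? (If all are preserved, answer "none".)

IName, Qty → Price

Check IName, Qty → Price: no single fragment contains all of {Price, IName, Qty}, and the restricted closure of {IName, Qty} across the fragments never reaches {Price}.
OrderNo, CName → IName is preserved.
OrderNo → IName is preserved.
CName → Price is preserved.
Price → Qty is preserved.
ItemID → Qty is preserved.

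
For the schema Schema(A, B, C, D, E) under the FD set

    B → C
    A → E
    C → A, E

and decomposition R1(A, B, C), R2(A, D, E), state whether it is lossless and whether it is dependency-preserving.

lossy but dependency-preserving

Lossless test: (A)⁺ = {A, E}, which is a superkey of neither fragment — lossy.
Dependency preservation: C → A, E is not contained in any single fragment, but the restricted closure of its left-hand side across the fragments still reaches the right-hand side; the remaining FDs each lie inside some fragment. All dependencies are preserved.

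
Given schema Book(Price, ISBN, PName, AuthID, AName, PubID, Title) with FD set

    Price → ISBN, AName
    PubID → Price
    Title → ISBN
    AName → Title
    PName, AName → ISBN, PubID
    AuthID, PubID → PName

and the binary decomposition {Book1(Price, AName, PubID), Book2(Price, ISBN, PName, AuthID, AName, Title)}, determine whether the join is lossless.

No

Common attributes: Book1 ∩ Book2 = {Price, AName}.
Closure of {Price, AName}: Price → ISBN, AName applies, adding ISBN; AName → Title applies, adding Title. So (Price, AName)⁺ = {Price, ISBN, AName, Title}.
The closure contains neither all of Book1 = {Price, AName, PubID} nor all of Book2 = {Price, ISBN, PName, AuthID, AName, Title}, so the common attributes are not a superkey of either fragment. The join is lossy.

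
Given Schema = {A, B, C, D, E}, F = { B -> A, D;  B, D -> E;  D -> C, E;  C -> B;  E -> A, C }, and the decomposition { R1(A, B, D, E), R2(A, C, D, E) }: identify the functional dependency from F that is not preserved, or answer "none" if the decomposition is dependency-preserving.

B → A, D lies within R1.
B, D → E lies within R1.
D → C, E lies within R2.
C → B: restricted closure across fragments reaches B.
E → A, C lies within R2.
Every dependency is enforceable on the fragments, so the decomposition is dependency-preserving.

none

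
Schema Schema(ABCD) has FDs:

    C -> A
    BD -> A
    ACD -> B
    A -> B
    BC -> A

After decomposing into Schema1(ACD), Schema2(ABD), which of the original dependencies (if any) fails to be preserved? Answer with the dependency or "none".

none

C → A lies within Schema1.
BD → A lies within Schema2.
ACD → B: restricted closure across fragments reaches B.
A → B lies within Schema2.
BC → A: restricted closure across fragments reaches A.
Every dependency is enforceable on the fragments, so the decomposition is dependency-preserving.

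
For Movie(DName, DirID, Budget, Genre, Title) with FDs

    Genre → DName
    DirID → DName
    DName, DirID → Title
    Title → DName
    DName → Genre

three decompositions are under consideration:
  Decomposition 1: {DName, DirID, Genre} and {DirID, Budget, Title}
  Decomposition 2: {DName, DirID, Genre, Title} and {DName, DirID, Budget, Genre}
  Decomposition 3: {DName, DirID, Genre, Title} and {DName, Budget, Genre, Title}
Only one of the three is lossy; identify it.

Decomposition 3

Decomposition 1: common = {DirID}, closure = {DName, DirID, Genre, Title} → lossless.
Decomposition 2: common = {DName, DirID, Genre}, closure = {DName, DirID, Genre, Title} → lossless.
Decomposition 3: common = {DName, Genre, Title}, closure = {DName, Genre, Title} → lossy.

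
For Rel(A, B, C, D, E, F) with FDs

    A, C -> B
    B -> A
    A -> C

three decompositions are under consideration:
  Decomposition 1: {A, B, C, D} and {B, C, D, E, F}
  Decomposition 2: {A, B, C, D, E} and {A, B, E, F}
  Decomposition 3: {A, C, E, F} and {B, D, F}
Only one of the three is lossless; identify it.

Decomposition 1

Decomposition 1: common = {B, C, D}, closure = {A, B, C, D} → lossless.
Decomposition 2: common = {A, B, E}, closure = {A, B, C, E} → lossy.
Decomposition 3: common = {F}, closure = {F} → lossy.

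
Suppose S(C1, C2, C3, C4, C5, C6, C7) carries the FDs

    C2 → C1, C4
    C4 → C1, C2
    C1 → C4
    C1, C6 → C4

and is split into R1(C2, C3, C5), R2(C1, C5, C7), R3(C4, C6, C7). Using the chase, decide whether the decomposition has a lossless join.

No

Chase test. Columns are C1, C2, C3, C4, C5, C6, C7; row i has aⱼ where attribute j ∈ Ri, else bᵢⱼ.
Initial tableau (one row per fragment):
  row 1: b11 a2 a3 b14 a5 b16 b17
  row 2: a1 b22 b23 b24 a5 b26 a7
  row 3: b31 b32 b33 a4 b35 a6 a7
No row becomes fully distinguished — the join is lossy.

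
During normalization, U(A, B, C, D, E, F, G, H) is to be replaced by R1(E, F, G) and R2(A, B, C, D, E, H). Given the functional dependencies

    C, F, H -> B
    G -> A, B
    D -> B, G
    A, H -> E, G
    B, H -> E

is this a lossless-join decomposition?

Common attributes: R1 ∩ R2 = {E}.
No dependency enlarges {E}, so (E)⁺ = {E}.
The closure contains neither all of R1 = {E, F, G} nor all of R2 = {A, B, C, D, E, H}, so the common attributes are not a superkey of either fragment. The join is lossy.

No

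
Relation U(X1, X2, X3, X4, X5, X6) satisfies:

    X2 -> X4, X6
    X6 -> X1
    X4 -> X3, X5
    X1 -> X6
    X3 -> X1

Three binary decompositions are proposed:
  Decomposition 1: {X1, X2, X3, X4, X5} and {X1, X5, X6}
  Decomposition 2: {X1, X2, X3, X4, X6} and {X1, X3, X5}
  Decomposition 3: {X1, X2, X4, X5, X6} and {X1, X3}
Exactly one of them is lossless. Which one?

Decomposition 1

Decomposition 1: common = {X1, X5}, closure = {X1, X5, X6} → lossless.
Decomposition 2: common = {X1, X3}, closure = {X1, X3, X6} → lossy.
Decomposition 3: common = {X1}, closure = {X1, X6} → lossy.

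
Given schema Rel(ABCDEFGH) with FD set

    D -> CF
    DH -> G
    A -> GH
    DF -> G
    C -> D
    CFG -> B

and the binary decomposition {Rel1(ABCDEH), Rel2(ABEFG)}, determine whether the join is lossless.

No

Common attributes: Rel1 ∩ Rel2 = {ABE}.
Closure of {ABE}: A → GH applies, adding GH. So (ABE)⁺ = {ABEGH}.
The closure contains neither all of Rel1 = {ABCDEH} nor all of Rel2 = {ABEFG}, so the common attributes are not a superkey of either fragment. The join is lossy.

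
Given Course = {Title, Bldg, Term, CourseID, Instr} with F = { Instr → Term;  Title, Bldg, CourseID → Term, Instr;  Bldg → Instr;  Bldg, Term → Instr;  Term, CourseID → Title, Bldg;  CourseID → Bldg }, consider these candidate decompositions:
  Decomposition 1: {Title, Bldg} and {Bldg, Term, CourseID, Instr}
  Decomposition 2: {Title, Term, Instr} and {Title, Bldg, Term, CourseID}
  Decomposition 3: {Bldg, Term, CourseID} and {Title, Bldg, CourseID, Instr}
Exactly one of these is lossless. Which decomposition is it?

Decomposition 1: common = {Bldg}, closure = {Bldg, Term, Instr} → lossy.
Decomposition 2: common = {Title, Term}, closure = {Title, Term} → lossy.
Decomposition 3: common = {Bldg, CourseID}, closure = {Title, Bldg, Term, CourseID, Instr} → lossless.

Decomposition 3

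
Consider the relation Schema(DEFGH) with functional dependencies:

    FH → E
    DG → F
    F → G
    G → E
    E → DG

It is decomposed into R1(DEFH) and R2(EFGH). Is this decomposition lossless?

Yes

Common attributes: R1 ∩ R2 = {EFH}.
Closure of {EFH}: F → G applies, adding G; E → DG applies, adding D. So (EFH)⁺ = {DEFGH}.
This closure contains every attribute of R1, so R1 ∩ R2 → R1. The join is lossless.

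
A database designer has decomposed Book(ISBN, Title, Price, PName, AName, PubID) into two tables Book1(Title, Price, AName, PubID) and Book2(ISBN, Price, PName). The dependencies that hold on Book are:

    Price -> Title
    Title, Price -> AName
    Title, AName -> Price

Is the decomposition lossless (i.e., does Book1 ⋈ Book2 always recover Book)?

Common attributes: Book1 ∩ Book2 = {Price}.
Closure of {Price}: Price → Title applies, adding Title; Title, Price → AName applies, adding AName. So (Price)⁺ = {Title, Price, AName}.
The closure contains neither all of Book1 = {Title, Price, AName, PubID} nor all of Book2 = {ISBN, Price, PName}, so the common attributes are not a superkey of either fragment. The join is lossy.

No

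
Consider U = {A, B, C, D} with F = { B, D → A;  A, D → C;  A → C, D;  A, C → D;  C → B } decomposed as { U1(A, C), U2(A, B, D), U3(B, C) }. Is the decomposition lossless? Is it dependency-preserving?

lossless and dependency-preserving

Lossless test (chase): Rows 1 and 2 agree on A; apply A→C, D and equate their C, D entries. Rows 1 and 2 agree on C; apply C→B and equate their B entries. Row 1 is now all distinguished symbols — the join is lossless.
Dependency preservation: A, D → C; A → C, D; A, C → D are not contained in any single fragment, but the restricted closure of each left-hand side across the fragments still reaches the right-hand side; the remaining FDs each lie inside some fragment. All dependencies are preserved.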